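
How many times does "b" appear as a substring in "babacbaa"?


Searching for "b" in "babacbaa"
Scanning each position:
  Position 0: "b" => MATCH
  Position 1: "a" => no
  Position 2: "b" => MATCH
  Position 3: "a" => no
  Position 4: "c" => no
  Position 5: "b" => MATCH
  Position 6: "a" => no
  Position 7: "a" => no
Total occurrences: 3

3


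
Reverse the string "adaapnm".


Input: adaapnm
Reading characters right to left:
  Position 6: 'm'
  Position 5: 'n'
  Position 4: 'p'
  Position 3: 'a'
  Position 2: 'a'
  Position 1: 'd'
  Position 0: 'a'
Reversed: mnpaada

mnpaada


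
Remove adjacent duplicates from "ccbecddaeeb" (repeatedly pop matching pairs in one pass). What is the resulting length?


Input: ccbecddaeeb
Stack-based adjacent duplicate removal:
  Read 'c': push. Stack: c
  Read 'c': matches stack top 'c' => pop. Stack: (empty)
  Read 'b': push. Stack: b
  Read 'e': push. Stack: be
  Read 'c': push. Stack: bec
  Read 'd': push. Stack: becd
  Read 'd': matches stack top 'd' => pop. Stack: bec
  Read 'a': push. Stack: beca
  Read 'e': push. Stack: becae
  Read 'e': matches stack top 'e' => pop. Stack: beca
  Read 'b': push. Stack: becab
Final stack: "becab" (length 5)

5


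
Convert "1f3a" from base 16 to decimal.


Input: "1f3a" in base 16
Positional expansion:
  Digit '1' (value 1) x 16^3 = 4096
  Digit 'f' (value 15) x 16^2 = 3840
  Digit '3' (value 3) x 16^1 = 48
  Digit 'a' (value 10) x 16^0 = 10
Sum = 7994

7994


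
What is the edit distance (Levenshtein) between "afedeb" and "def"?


Computing edit distance: "afedeb" -> "def"
DP table:
           d    e    f
      0    1    2    3
  a   1    1    2    3
  f   2    2    2    2
  e   3    3    2    3
  d   4    3    3    3
  e   5    4    3    4
  b   6    5    4    4
Edit distance = dp[6][3] = 4

4


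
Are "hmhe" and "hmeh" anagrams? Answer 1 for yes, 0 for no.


Strings: "hmhe", "hmeh"
Sorted first:  ehhm
Sorted second: ehhm
Sorted forms match => anagrams

1


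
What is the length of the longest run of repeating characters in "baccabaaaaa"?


Input: "baccabaaaaa"
Scanning for longest run:
  Position 1 ('a'): new char, reset run to 1
  Position 2 ('c'): new char, reset run to 1
  Position 3 ('c'): continues run of 'c', length=2
  Position 4 ('a'): new char, reset run to 1
  Position 5 ('b'): new char, reset run to 1
  Position 6 ('a'): new char, reset run to 1
  Position 7 ('a'): continues run of 'a', length=2
  Position 8 ('a'): continues run of 'a', length=3
  Position 9 ('a'): continues run of 'a', length=4
  Position 10 ('a'): continues run of 'a', length=5
Longest run: 'a' with length 5

5


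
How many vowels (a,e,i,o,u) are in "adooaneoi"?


Input: adooaneoi
Checking each character:
  'a' at position 0: vowel (running total: 1)
  'd' at position 1: consonant
  'o' at position 2: vowel (running total: 2)
  'o' at position 3: vowel (running total: 3)
  'a' at position 4: vowel (running total: 4)
  'n' at position 5: consonant
  'e' at position 6: vowel (running total: 5)
  'o' at position 7: vowel (running total: 6)
  'i' at position 8: vowel (running total: 7)
Total vowels: 7

7


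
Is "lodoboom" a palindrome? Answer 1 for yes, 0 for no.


Input: lodoboom
Reversed: moobodol
  Compare pos 0 ('l') with pos 7 ('m'): MISMATCH
  Compare pos 1 ('o') with pos 6 ('o'): match
  Compare pos 2 ('d') with pos 5 ('o'): MISMATCH
  Compare pos 3 ('o') with pos 4 ('b'): MISMATCH
Result: not a palindrome

0


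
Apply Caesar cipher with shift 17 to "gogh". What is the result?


Caesar cipher: shift "gogh" by 17
  'g' (pos 6) + 17 = pos 23 = 'x'
  'o' (pos 14) + 17 = pos 5 = 'f'
  'g' (pos 6) + 17 = pos 23 = 'x'
  'h' (pos 7) + 17 = pos 24 = 'y'
Result: xfxy

xfxy


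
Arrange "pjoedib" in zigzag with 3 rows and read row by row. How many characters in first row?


Zigzag "pjoedib" into 3 rows:
Placing characters:
  'p' => row 0
  'j' => row 1
  'o' => row 2
  'e' => row 1
  'd' => row 0
  'i' => row 1
  'b' => row 2
Rows:
  Row 0: "pd"
  Row 1: "jei"
  Row 2: "ob"
First row length: 2

2


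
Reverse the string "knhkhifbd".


Input: knhkhifbd
Reading characters right to left:
  Position 8: 'd'
  Position 7: 'b'
  Position 6: 'f'
  Position 5: 'i'
  Position 4: 'h'
  Position 3: 'k'
  Position 2: 'h'
  Position 1: 'n'
  Position 0: 'k'
Reversed: dbfihkhnk

dbfihkhnk


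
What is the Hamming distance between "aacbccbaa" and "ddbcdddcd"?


Comparing "aacbccbaa" and "ddbcdddcd" position by position:
  Position 0: 'a' vs 'd' => differ
  Position 1: 'a' vs 'd' => differ
  Position 2: 'c' vs 'b' => differ
  Position 3: 'b' vs 'c' => differ
  Position 4: 'c' vs 'd' => differ
  Position 5: 'c' vs 'd' => differ
  Position 6: 'b' vs 'd' => differ
  Position 7: 'a' vs 'c' => differ
  Position 8: 'a' vs 'd' => differ
Total differences (Hamming distance): 9

9


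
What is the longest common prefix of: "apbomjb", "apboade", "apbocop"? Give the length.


Words: apbomjb, apboade, apbocop
  Position 0: all 'a' => match
  Position 1: all 'p' => match
  Position 2: all 'b' => match
  Position 3: all 'o' => match
  Position 4: ('m', 'a', 'c') => mismatch, stop
LCP = "apbo" (length 4)

4


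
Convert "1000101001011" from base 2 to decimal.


Input: "1000101001011" in base 2
Positional expansion:
  Digit '1' (value 1) x 2^12 = 4096
  Digit '0' (value 0) x 2^11 = 0
  Digit '0' (value 0) x 2^10 = 0
  Digit '0' (value 0) x 2^9 = 0
  Digit '1' (value 1) x 2^8 = 256
  Digit '0' (value 0) x 2^7 = 0
  Digit '1' (value 1) x 2^6 = 64
  Digit '0' (value 0) x 2^5 = 0
  Digit '0' (value 0) x 2^4 = 0
  Digit '1' (value 1) x 2^3 = 8
  Digit '0' (value 0) x 2^2 = 0
  Digit '1' (value 1) x 2^1 = 2
  Digit '1' (value 1) x 2^0 = 1
Sum = 4427

4427


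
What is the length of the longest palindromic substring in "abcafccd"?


Input: "abcafccd"
Checking substrings for palindromes:
  [5:7] "cc" (len 2) => palindrome
Longest palindromic substring: "cc" with length 2

2


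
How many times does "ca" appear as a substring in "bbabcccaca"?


Searching for "ca" in "bbabcccaca"
Scanning each position:
  Position 0: "bb" => no
  Position 1: "ba" => no
  Position 2: "ab" => no
  Position 3: "bc" => no
  Position 4: "cc" => no
  Position 5: "cc" => no
  Position 6: "ca" => MATCH
  Position 7: "ac" => no
  Position 8: "ca" => MATCH
Total occurrences: 2

2


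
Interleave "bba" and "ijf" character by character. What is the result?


Interleaving "bba" and "ijf":
  Position 0: 'b' from first, 'i' from second => "bi"
  Position 1: 'b' from first, 'j' from second => "bj"
  Position 2: 'a' from first, 'f' from second => "af"
Result: bibjaf

bibjaf


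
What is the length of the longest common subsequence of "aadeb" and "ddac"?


LCS of "aadeb" and "ddac"
DP table:
           d    d    a    c
      0    0    0    0    0
  a   0    0    0    1    1
  a   0    0    0    1    1
  d   0    1    1    1    1
  e   0    1    1    1    1
  b   0    1    1    1    1
LCS length = dp[5][4] = 1

1


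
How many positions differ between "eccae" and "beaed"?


Comparing "eccae" and "beaed" position by position:
  Position 0: 'e' vs 'b' => DIFFER
  Position 1: 'c' vs 'e' => DIFFER
  Position 2: 'c' vs 'a' => DIFFER
  Position 3: 'a' vs 'e' => DIFFER
  Position 4: 'e' vs 'd' => DIFFER
Positions that differ: 5

5


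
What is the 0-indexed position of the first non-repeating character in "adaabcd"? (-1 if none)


Input: adaabcd
Character frequencies:
  'a': 3
  'b': 1
  'c': 1
  'd': 2
Scanning left to right for freq == 1:
  Position 0 ('a'): freq=3, skip
  Position 1 ('d'): freq=2, skip
  Position 2 ('a'): freq=3, skip
  Position 3 ('a'): freq=3, skip
  Position 4 ('b'): unique! => answer = 4

4


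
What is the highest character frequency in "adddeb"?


Input: adddeb
Character counts:
  'a': 1
  'b': 1
  'd': 3
  'e': 1
Maximum frequency: 3

3


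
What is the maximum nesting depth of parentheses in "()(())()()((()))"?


Input: "()(())()()((()))"
Tracking depth:
  Position 0 '(': depth becomes 1
  Position 1 ')': depth becomes 0
  Position 2 '(': depth becomes 1
  Position 3 '(': depth becomes 2
  Position 4 ')': depth becomes 1
  Position 5 ')': depth becomes 0
  Position 6 '(': depth becomes 1
  Position 7 ')': depth becomes 0
  Position 8 '(': depth becomes 1
  Position 9 ')': depth becomes 0
  Position 10 '(': depth becomes 1
  Position 11 '(': depth becomes 2
  Position 12 '(': depth becomes 3
  Position 13 ')': depth becomes 2
  Position 14 ')': depth becomes 1
  Position 15 ')': depth becomes 0
Maximum depth reached: 3

3


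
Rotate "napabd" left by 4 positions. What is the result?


Input: "napabd", rotate left by 4
First 4 characters: "napa"
Remaining characters: "bd"
Concatenate remaining + first: "bd" + "napa" = "bdnapa"

bdnapa


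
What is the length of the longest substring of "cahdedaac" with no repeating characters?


Input: "cahdedaac"
Sliding window (track last position of each char):
  Position 0 ('c'): window [0,0] length 1 -- new best
  Position 1 ('a'): window [0,1] length 2 -- new best
  Position 2 ('h'): window [0,2] length 3 -- new best
  Position 3 ('d'): window [0,3] length 4 -- new best
  Position 4 ('e'): window [0,4] length 5 -- new best
  Position 5 ('d'): repeat (last at 3), move window start to 4
  Position 5 ('d'): window [4,5] length 2
  Position 6 ('a'): window [4,6] length 3
  Position 7 ('a'): repeat (last at 6), move window start to 7
  Position 7 ('a'): window [7,7] length 1
  Position 8 ('c'): window [7,8] length 2
Longest substring with no repeats: "cahde" with length 5

5


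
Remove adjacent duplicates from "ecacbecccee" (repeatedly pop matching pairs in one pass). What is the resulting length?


Input: ecacbecccee
Stack-based adjacent duplicate removal:
  Read 'e': push. Stack: e
  Read 'c': push. Stack: ec
  Read 'a': push. Stack: eca
  Read 'c': push. Stack: ecac
  Read 'b': push. Stack: ecacb
  Read 'e': push. Stack: ecacbe
  Read 'c': push. Stack: ecacbec
  Read 'c': matches stack top 'c' => pop. Stack: ecacbe
  Read 'c': push. Stack: ecacbec
  Read 'e': push. Stack: ecacbece
  Read 'e': matches stack top 'e' => pop. Stack: ecacbec
Final stack: "ecacbec" (length 7)

7


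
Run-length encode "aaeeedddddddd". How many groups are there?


Input: aaeeedddddddd
Scanning for consecutive runs:
  Group 1: 'a' x 2 (positions 0-1)
  Group 2: 'e' x 3 (positions 2-4)
  Group 3: 'd' x 8 (positions 5-12)
Total groups: 3

3


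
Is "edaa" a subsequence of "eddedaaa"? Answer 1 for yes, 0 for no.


Check if "edaa" is a subsequence of "eddedaaa"
Greedy scan:
  Position 0 ('e'): matches sub[0] = 'e'
  Position 1 ('d'): matches sub[1] = 'd'
  Position 2 ('d'): no match needed
  Position 3 ('e'): no match needed
  Position 4 ('d'): no match needed
  Position 5 ('a'): matches sub[2] = 'a'
  Position 6 ('a'): matches sub[3] = 'a'
  Position 7 ('a'): no match needed
All 4 characters matched => is a subsequence

1


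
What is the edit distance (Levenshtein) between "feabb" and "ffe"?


Computing edit distance: "feabb" -> "ffe"
DP table:
           f    f    e
      0    1    2    3
  f   1    0    1    2
  e   2    1    1    1
  a   3    2    2    2
  b   4    3    3    3
  b   5    4    4    4
Edit distance = dp[5][3] = 4

4


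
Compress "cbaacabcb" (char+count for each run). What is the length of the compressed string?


Input: cbaacabcb
Runs:
  'c' x 1 => "c1"
  'b' x 1 => "b1"
  'a' x 2 => "a2"
  'c' x 1 => "c1"
  'a' x 1 => "a1"
  'b' x 1 => "b1"
  'c' x 1 => "c1"
  'b' x 1 => "b1"
Compressed: "c1b1a2c1a1b1c1b1"
Compressed length: 16

16


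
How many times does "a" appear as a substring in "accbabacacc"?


Searching for "a" in "accbabacacc"
Scanning each position:
  Position 0: "a" => MATCH
  Position 1: "c" => no
  Position 2: "c" => no
  Position 3: "b" => no
  Position 4: "a" => MATCH
  Position 5: "b" => no
  Position 6: "a" => MATCH
  Position 7: "c" => no
  Position 8: "a" => MATCH
  Position 9: "c" => no
  Position 10: "c" => no
Total occurrences: 4

4


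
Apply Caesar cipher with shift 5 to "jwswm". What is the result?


Caesar cipher: shift "jwswm" by 5
  'j' (pos 9) + 5 = pos 14 = 'o'
  'w' (pos 22) + 5 = pos 1 = 'b'
  's' (pos 18) + 5 = pos 23 = 'x'
  'w' (pos 22) + 5 = pos 1 = 'b'
  'm' (pos 12) + 5 = pos 17 = 'r'
Result: obxbr

obxbr


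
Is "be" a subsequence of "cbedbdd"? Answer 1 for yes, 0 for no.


Check if "be" is a subsequence of "cbedbdd"
Greedy scan:
  Position 0 ('c'): no match needed
  Position 1 ('b'): matches sub[0] = 'b'
  Position 2 ('e'): matches sub[1] = 'e'
  Position 3 ('d'): no match needed
  Position 4 ('b'): no match needed
  Position 5 ('d'): no match needed
  Position 6 ('d'): no match needed
All 2 characters matched => is a subsequence

1


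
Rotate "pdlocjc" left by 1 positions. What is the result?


Input: "pdlocjc", rotate left by 1
First 1 characters: "p"
Remaining characters: "dlocjc"
Concatenate remaining + first: "dlocjc" + "p" = "dlocjcp"

dlocjcp


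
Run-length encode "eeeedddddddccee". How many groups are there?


Input: eeeedddddddccee
Scanning for consecutive runs:
  Group 1: 'e' x 4 (positions 0-3)
  Group 2: 'd' x 7 (positions 4-10)
  Group 3: 'c' x 2 (positions 11-12)
  Group 4: 'e' x 2 (positions 13-14)
Total groups: 4

4


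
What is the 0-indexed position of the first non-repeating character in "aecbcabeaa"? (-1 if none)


Input: aecbcabeaa
Character frequencies:
  'a': 4
  'b': 2
  'c': 2
  'e': 2
Scanning left to right for freq == 1:
  Position 0 ('a'): freq=4, skip
  Position 1 ('e'): freq=2, skip
  Position 2 ('c'): freq=2, skip
  Position 3 ('b'): freq=2, skip
  Position 4 ('c'): freq=2, skip
  Position 5 ('a'): freq=4, skip
  Position 6 ('b'): freq=2, skip
  Position 7 ('e'): freq=2, skip
  Position 8 ('a'): freq=4, skip
  Position 9 ('a'): freq=4, skip
  No unique character found => answer = -1

-1


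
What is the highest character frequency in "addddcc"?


Input: addddcc
Character counts:
  'a': 1
  'c': 2
  'd': 4
Maximum frequency: 4

4


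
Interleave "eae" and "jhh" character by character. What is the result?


Interleaving "eae" and "jhh":
  Position 0: 'e' from first, 'j' from second => "ej"
  Position 1: 'a' from first, 'h' from second => "ah"
  Position 2: 'e' from first, 'h' from second => "eh"
Result: ejaheh

ejaheh


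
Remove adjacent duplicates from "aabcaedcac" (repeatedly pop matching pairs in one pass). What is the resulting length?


Input: aabcaedcac
Stack-based adjacent duplicate removal:
  Read 'a': push. Stack: a
  Read 'a': matches stack top 'a' => pop. Stack: (empty)
  Read 'b': push. Stack: b
  Read 'c': push. Stack: bc
  Read 'a': push. Stack: bca
  Read 'e': push. Stack: bcae
  Read 'd': push. Stack: bcaed
  Read 'c': push. Stack: bcaedc
  Read 'a': push. Stack: bcaedca
  Read 'c': push. Stack: bcaedcac
Final stack: "bcaedcac" (length 8)

8


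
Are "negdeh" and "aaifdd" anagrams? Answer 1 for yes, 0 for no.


Strings: "negdeh", "aaifdd"
Sorted first:  deeghn
Sorted second: aaddfi
Differ at position 0: 'd' vs 'a' => not anagrams

0


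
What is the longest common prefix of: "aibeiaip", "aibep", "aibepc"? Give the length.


Words: aibeiaip, aibep, aibepc
  Position 0: all 'a' => match
  Position 1: all 'i' => match
  Position 2: all 'b' => match
  Position 3: all 'e' => match
  Position 4: ('i', 'p', 'p') => mismatch, stop
LCP = "aibe" (length 4)

4


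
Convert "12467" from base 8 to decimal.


Input: "12467" in base 8
Positional expansion:
  Digit '1' (value 1) x 8^4 = 4096
  Digit '2' (value 2) x 8^3 = 1024
  Digit '4' (value 4) x 8^2 = 256
  Digit '6' (value 6) x 8^1 = 48
  Digit '7' (value 7) x 8^0 = 7
Sum = 5431

5431


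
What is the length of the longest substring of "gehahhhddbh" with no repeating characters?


Input: "gehahhhddbh"
Sliding window (track last position of each char):
  Position 0 ('g'): window [0,0] length 1 -- new best
  Position 1 ('e'): window [0,1] length 2 -- new best
  Position 2 ('h'): window [0,2] length 3 -- new best
  Position 3 ('a'): window [0,3] length 4 -- new best
  Position 4 ('h'): repeat (last at 2), move window start to 3
  Position 4 ('h'): window [3,4] length 2
  Position 5 ('h'): repeat (last at 4), move window start to 5
  Position 5 ('h'): window [5,5] length 1
  Position 6 ('h'): repeat (last at 5), move window start to 6
  Position 6 ('h'): window [6,6] length 1
  Position 7 ('d'): window [6,7] length 2
  Position 8 ('d'): repeat (last at 7), move window start to 8
  Position 8 ('d'): window [8,8] length 1
  Position 9 ('b'): window [8,9] length 2
  Position 10 ('h'): window [8,10] length 3
Longest substring with no repeats: "geha" with length 4

4


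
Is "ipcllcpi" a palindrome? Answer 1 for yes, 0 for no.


Input: ipcllcpi
Reversed: ipcllcpi
  Compare pos 0 ('i') with pos 7 ('i'): match
  Compare pos 1 ('p') with pos 6 ('p'): match
  Compare pos 2 ('c') with pos 5 ('c'): match
  Compare pos 3 ('l') with pos 4 ('l'): match
Result: palindrome

1


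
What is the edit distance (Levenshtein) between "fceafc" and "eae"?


Computing edit distance: "fceafc" -> "eae"
DP table:
           e    a    e
      0    1    2    3
  f   1    1    2    3
  c   2    2    2    3
  e   3    2    3    2
  a   4    3    2    3
  f   5    4    3    3
  c   6    5    4    4
Edit distance = dp[6][3] = 4

4


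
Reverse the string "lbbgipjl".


Input: lbbgipjl
Reading characters right to left:
  Position 7: 'l'
  Position 6: 'j'
  Position 5: 'p'
  Position 4: 'i'
  Position 3: 'g'
  Position 2: 'b'
  Position 1: 'b'
  Position 0: 'l'
Reversed: ljpigbbl

ljpigbbl


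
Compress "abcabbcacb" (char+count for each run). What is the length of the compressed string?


Input: abcabbcacb
Runs:
  'a' x 1 => "a1"
  'b' x 1 => "b1"
  'c' x 1 => "c1"
  'a' x 1 => "a1"
  'b' x 2 => "b2"
  'c' x 1 => "c1"
  'a' x 1 => "a1"
  'c' x 1 => "c1"
  'b' x 1 => "b1"
Compressed: "a1b1c1a1b2c1a1c1b1"
Compressed length: 18

18


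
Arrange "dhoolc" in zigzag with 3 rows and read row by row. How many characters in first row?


Zigzag "dhoolc" into 3 rows:
Placing characters:
  'd' => row 0
  'h' => row 1
  'o' => row 2
  'o' => row 1
  'l' => row 0
  'c' => row 1
Rows:
  Row 0: "dl"
  Row 1: "hoc"
  Row 2: "o"
First row length: 2

2


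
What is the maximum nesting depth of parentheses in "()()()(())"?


Input: "()()()(())"
Tracking depth:
  Position 0 '(': depth becomes 1
  Position 1 ')': depth becomes 0
  Position 2 '(': depth becomes 1
  Position 3 ')': depth becomes 0
  Position 4 '(': depth becomes 1
  Position 5 ')': depth becomes 0
  Position 6 '(': depth becomes 1
  Position 7 '(': depth becomes 2
  Position 8 ')': depth becomes 1
  Position 9 ')': depth becomes 0
Maximum depth reached: 2

2


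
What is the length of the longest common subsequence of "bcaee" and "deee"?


LCS of "bcaee" and "deee"
DP table:
           d    e    e    e
      0    0    0    0    0
  b   0    0    0    0    0
  c   0    0    0    0    0
  a   0    0    0    0    0
  e   0    0    1    1    1
  e   0    0    1    2    2
LCS length = dp[5][4] = 2

2


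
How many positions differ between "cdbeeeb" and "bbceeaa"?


Comparing "cdbeeeb" and "bbceeaa" position by position:
  Position 0: 'c' vs 'b' => DIFFER
  Position 1: 'd' vs 'b' => DIFFER
  Position 2: 'b' vs 'c' => DIFFER
  Position 3: 'e' vs 'e' => same
  Position 4: 'e' vs 'e' => same
  Position 5: 'e' vs 'a' => DIFFER
  Position 6: 'b' vs 'a' => DIFFER
Positions that differ: 5

5


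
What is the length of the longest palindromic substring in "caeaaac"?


Input: "caeaaac"
Checking substrings for palindromes:
  [1:4] "aea" (len 3) => palindrome
  [3:6] "aaa" (len 3) => palindrome
  [3:5] "aa" (len 2) => palindrome
  [4:6] "aa" (len 2) => palindrome
Longest palindromic substring: "aea" with length 3

3


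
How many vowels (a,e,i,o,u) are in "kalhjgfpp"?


Input: kalhjgfpp
Checking each character:
  'k' at position 0: consonant
  'a' at position 1: vowel (running total: 1)
  'l' at position 2: consonant
  'h' at position 3: consonant
  'j' at position 4: consonant
  'g' at position 5: consonant
  'f' at position 6: consonant
  'p' at position 7: consonant
  'p' at position 8: consonant
Total vowels: 1

1


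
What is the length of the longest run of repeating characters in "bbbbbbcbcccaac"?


Input: "bbbbbbcbcccaac"
Scanning for longest run:
  Position 1 ('b'): continues run of 'b', length=2
  Position 2 ('b'): continues run of 'b', length=3
  Position 3 ('b'): continues run of 'b', length=4
  Position 4 ('b'): continues run of 'b', length=5
  Position 5 ('b'): continues run of 'b', length=6
  Position 6 ('c'): new char, reset run to 1
  Position 7 ('b'): new char, reset run to 1
  Position 8 ('c'): new char, reset run to 1
  Position 9 ('c'): continues run of 'c', length=2
  Position 10 ('c'): continues run of 'c', length=3
  Position 11 ('a'): new char, reset run to 1
  Position 12 ('a'): continues run of 'a', length=2
  Position 13 ('c'): new char, reset run to 1
Longest run: 'b' with length 6

6


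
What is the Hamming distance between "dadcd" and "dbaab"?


Comparing "dadcd" and "dbaab" position by position:
  Position 0: 'd' vs 'd' => same
  Position 1: 'a' vs 'b' => differ
  Position 2: 'd' vs 'a' => differ
  Position 3: 'c' vs 'a' => differ
  Position 4: 'd' vs 'b' => differ
Total differences (Hamming distance): 4

4


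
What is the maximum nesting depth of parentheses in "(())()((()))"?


Input: "(())()((()))"
Tracking depth:
  Position 0 '(': depth becomes 1
  Position 1 '(': depth becomes 2
  Position 2 ')': depth becomes 1
  Position 3 ')': depth becomes 0
  Position 4 '(': depth becomes 1
  Position 5 ')': depth becomes 0
  Position 6 '(': depth becomes 1
  Position 7 '(': depth becomes 2
  Position 8 '(': depth becomes 3
  Position 9 ')': depth becomes 2
  Position 10 ')': depth becomes 1
  Position 11 ')': depth becomes 0
Maximum depth reached: 3

3


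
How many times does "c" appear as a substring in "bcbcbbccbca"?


Searching for "c" in "bcbcbbccbca"
Scanning each position:
  Position 0: "b" => no
  Position 1: "c" => MATCH
  Position 2: "b" => no
  Position 3: "c" => MATCH
  Position 4: "b" => no
  Position 5: "b" => no
  Position 6: "c" => MATCH
  Position 7: "c" => MATCH
  Position 8: "b" => no
  Position 9: "c" => MATCH
  Position 10: "a" => no
Total occurrences: 5

5


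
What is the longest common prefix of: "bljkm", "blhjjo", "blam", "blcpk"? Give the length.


Words: bljkm, blhjjo, blam, blcpk
  Position 0: all 'b' => match
  Position 1: all 'l' => match
  Position 2: ('j', 'h', 'a', 'c') => mismatch, stop
LCP = "bl" (length 2)

2


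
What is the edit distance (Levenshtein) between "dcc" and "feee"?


Computing edit distance: "dcc" -> "feee"
DP table:
           f    e    e    e
      0    1    2    3    4
  d   1    1    2    3    4
  c   2    2    2    3    4
  c   3    3    3    3    4
Edit distance = dp[3][4] = 4

4


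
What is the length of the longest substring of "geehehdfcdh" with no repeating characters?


Input: "geehehdfcdh"
Sliding window (track last position of each char):
  Position 0 ('g'): window [0,0] length 1 -- new best
  Position 1 ('e'): window [0,1] length 2 -- new best
  Position 2 ('e'): repeat (last at 1), move window start to 2
  Position 2 ('e'): window [2,2] length 1
  Position 3 ('h'): window [2,3] length 2
  Position 4 ('e'): repeat (last at 2), move window start to 3
  Position 4 ('e'): window [3,4] length 2
  Position 5 ('h'): repeat (last at 3), move window start to 4
  Position 5 ('h'): window [4,5] length 2
  Position 6 ('d'): window [4,6] length 3 -- new best
  Position 7 ('f'): window [4,7] length 4 -- new best
  Position 8 ('c'): window [4,8] length 5 -- new best
  Position 9 ('d'): repeat (last at 6), move window start to 7
  Position 9 ('d'): window [7,9] length 3
  Position 10 ('h'): window [7,10] length 4
Longest substring with no repeats: "ehdfc" with length 5

5


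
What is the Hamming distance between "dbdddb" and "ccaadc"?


Comparing "dbdddb" and "ccaadc" position by position:
  Position 0: 'd' vs 'c' => differ
  Position 1: 'b' vs 'c' => differ
  Position 2: 'd' vs 'a' => differ
  Position 3: 'd' vs 'a' => differ
  Position 4: 'd' vs 'd' => same
  Position 5: 'b' vs 'c' => differ
Total differences (Hamming distance): 5

5


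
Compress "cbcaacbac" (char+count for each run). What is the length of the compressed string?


Input: cbcaacbac
Runs:
  'c' x 1 => "c1"
  'b' x 1 => "b1"
  'c' x 1 => "c1"
  'a' x 2 => "a2"
  'c' x 1 => "c1"
  'b' x 1 => "b1"
  'a' x 1 => "a1"
  'c' x 1 => "c1"
Compressed: "c1b1c1a2c1b1a1c1"
Compressed length: 16

16


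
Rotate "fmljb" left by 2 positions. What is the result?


Input: "fmljb", rotate left by 2
First 2 characters: "fm"
Remaining characters: "ljb"
Concatenate remaining + first: "ljb" + "fm" = "ljbfm"

ljbfm


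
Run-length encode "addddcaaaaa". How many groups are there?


Input: addddcaaaaa
Scanning for consecutive runs:
  Group 1: 'a' x 1 (positions 0-0)
  Group 2: 'd' x 4 (positions 1-4)
  Group 3: 'c' x 1 (positions 5-5)
  Group 4: 'a' x 5 (positions 6-10)
Total groups: 4

4


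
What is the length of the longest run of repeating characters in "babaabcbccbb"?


Input: "babaabcbccbb"
Scanning for longest run:
  Position 1 ('a'): new char, reset run to 1
  Position 2 ('b'): new char, reset run to 1
  Position 3 ('a'): new char, reset run to 1
  Position 4 ('a'): continues run of 'a', length=2
  Position 5 ('b'): new char, reset run to 1
  Position 6 ('c'): new char, reset run to 1
  Position 7 ('b'): new char, reset run to 1
  Position 8 ('c'): new char, reset run to 1
  Position 9 ('c'): continues run of 'c', length=2
  Position 10 ('b'): new char, reset run to 1
  Position 11 ('b'): continues run of 'b', length=2
Longest run: 'a' with length 2

2


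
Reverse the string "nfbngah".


Input: nfbngah
Reading characters right to left:
  Position 6: 'h'
  Position 5: 'a'
  Position 4: 'g'
  Position 3: 'n'
  Position 2: 'b'
  Position 1: 'f'
  Position 0: 'n'
Reversed: hagnbfn

hagnbfn


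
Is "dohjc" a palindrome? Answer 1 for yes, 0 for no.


Input: dohjc
Reversed: cjhod
  Compare pos 0 ('d') with pos 4 ('c'): MISMATCH
  Compare pos 1 ('o') with pos 3 ('j'): MISMATCH
Result: not a palindrome

0


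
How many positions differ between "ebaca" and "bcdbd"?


Comparing "ebaca" and "bcdbd" position by position:
  Position 0: 'e' vs 'b' => DIFFER
  Position 1: 'b' vs 'c' => DIFFER
  Position 2: 'a' vs 'd' => DIFFER
  Position 3: 'c' vs 'b' => DIFFER
  Position 4: 'a' vs 'd' => DIFFER
Positions that differ: 5

5


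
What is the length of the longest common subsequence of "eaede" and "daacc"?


LCS of "eaede" and "daacc"
DP table:
           d    a    a    c    c
      0    0    0    0    0    0
  e   0    0    0    0    0    0
  a   0    0    1    1    1    1
  e   0    0    1    1    1    1
  d   0    1    1    1    1    1
  e   0    1    1    1    1    1
LCS length = dp[5][5] = 1

1


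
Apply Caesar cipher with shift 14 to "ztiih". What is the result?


Caesar cipher: shift "ztiih" by 14
  'z' (pos 25) + 14 = pos 13 = 'n'
  't' (pos 19) + 14 = pos 7 = 'h'
  'i' (pos 8) + 14 = pos 22 = 'w'
  'i' (pos 8) + 14 = pos 22 = 'w'
  'h' (pos 7) + 14 = pos 21 = 'v'
Result: nhwwv

nhwwv


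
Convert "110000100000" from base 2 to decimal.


Input: "110000100000" in base 2
Positional expansion:
  Digit '1' (value 1) x 2^11 = 2048
  Digit '1' (value 1) x 2^10 = 1024
  Digit '0' (value 0) x 2^9 = 0
  Digit '0' (value 0) x 2^8 = 0
  Digit '0' (value 0) x 2^7 = 0
  Digit '0' (value 0) x 2^6 = 0
  Digit '1' (value 1) x 2^5 = 32
  Digit '0' (value 0) x 2^4 = 0
  Digit '0' (value 0) x 2^3 = 0
  Digit '0' (value 0) x 2^2 = 0
  Digit '0' (value 0) x 2^1 = 0
  Digit '0' (value 0) x 2^0 = 0
Sum = 3104

3104


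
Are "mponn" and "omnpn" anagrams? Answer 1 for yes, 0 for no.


Strings: "mponn", "omnpn"
Sorted first:  mnnop
Sorted second: mnnop
Sorted forms match => anagrams

1


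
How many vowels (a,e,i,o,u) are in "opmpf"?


Input: opmpf
Checking each character:
  'o' at position 0: vowel (running total: 1)
  'p' at position 1: consonant
  'm' at position 2: consonant
  'p' at position 3: consonant
  'f' at position 4: consonant
Total vowels: 1

1


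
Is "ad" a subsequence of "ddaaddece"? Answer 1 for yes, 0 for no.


Check if "ad" is a subsequence of "ddaaddece"
Greedy scan:
  Position 0 ('d'): no match needed
  Position 1 ('d'): no match needed
  Position 2 ('a'): matches sub[0] = 'a'
  Position 3 ('a'): no match needed
  Position 4 ('d'): matches sub[1] = 'd'
  Position 5 ('d'): no match needed
  Position 6 ('e'): no match needed
  Position 7 ('c'): no match needed
  Position 8 ('e'): no match needed
All 2 characters matched => is a subsequence

1


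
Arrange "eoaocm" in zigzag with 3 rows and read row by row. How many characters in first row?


Zigzag "eoaocm" into 3 rows:
Placing characters:
  'e' => row 0
  'o' => row 1
  'a' => row 2
  'o' => row 1
  'c' => row 0
  'm' => row 1
Rows:
  Row 0: "ec"
  Row 1: "oom"
  Row 2: "a"
First row length: 2

2


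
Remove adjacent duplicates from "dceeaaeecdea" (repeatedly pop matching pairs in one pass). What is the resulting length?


Input: dceeaaeecdea
Stack-based adjacent duplicate removal:
  Read 'd': push. Stack: d
  Read 'c': push. Stack: dc
  Read 'e': push. Stack: dce
  Read 'e': matches stack top 'e' => pop. Stack: dc
  Read 'a': push. Stack: dca
  Read 'a': matches stack top 'a' => pop. Stack: dc
  Read 'e': push. Stack: dce
  Read 'e': matches stack top 'e' => pop. Stack: dc
  Read 'c': matches stack top 'c' => pop. Stack: d
  Read 'd': matches stack top 'd' => pop. Stack: (empty)
  Read 'e': push. Stack: e
  Read 'a': push. Stack: ea
Final stack: "ea" (length 2)

2


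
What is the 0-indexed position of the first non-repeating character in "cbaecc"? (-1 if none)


Input: cbaecc
Character frequencies:
  'a': 1
  'b': 1
  'c': 3
  'e': 1
Scanning left to right for freq == 1:
  Position 0 ('c'): freq=3, skip
  Position 1 ('b'): unique! => answer = 1

1


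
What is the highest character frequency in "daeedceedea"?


Input: daeedceedea
Character counts:
  'a': 2
  'c': 1
  'd': 3
  'e': 5
Maximum frequency: 5

5


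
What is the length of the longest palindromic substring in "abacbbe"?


Input: "abacbbe"
Checking substrings for palindromes:
  [0:3] "aba" (len 3) => palindrome
  [4:6] "bb" (len 2) => palindrome
Longest palindromic substring: "aba" with length 3

3


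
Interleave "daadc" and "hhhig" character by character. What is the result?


Interleaving "daadc" and "hhhig":
  Position 0: 'd' from first, 'h' from second => "dh"
  Position 1: 'a' from first, 'h' from second => "ah"
  Position 2: 'a' from first, 'h' from second => "ah"
  Position 3: 'd' from first, 'i' from second => "di"
  Position 4: 'c' from first, 'g' from second => "cg"
Result: dhahahdicg

dhahahdicg


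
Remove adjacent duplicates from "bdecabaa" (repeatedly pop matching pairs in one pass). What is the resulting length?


Input: bdecabaa
Stack-based adjacent duplicate removal:
  Read 'b': push. Stack: b
  Read 'd': push. Stack: bd
  Read 'e': push. Stack: bde
  Read 'c': push. Stack: bdec
  Read 'a': push. Stack: bdeca
  Read 'b': push. Stack: bdecab
  Read 'a': push. Stack: bdecaba
  Read 'a': matches stack top 'a' => pop. Stack: bdecab
Final stack: "bdecab" (length 6)

6


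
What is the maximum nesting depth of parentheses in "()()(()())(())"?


Input: "()()(()())(())"
Tracking depth:
  Position 0 '(': depth becomes 1
  Position 1 ')': depth becomes 0
  Position 2 '(': depth becomes 1
  Position 3 ')': depth becomes 0
  Position 4 '(': depth becomes 1
  Position 5 '(': depth becomes 2
  Position 6 ')': depth becomes 1
  Position 7 '(': depth becomes 2
  Position 8 ')': depth becomes 1
  Position 9 ')': depth becomes 0
  Position 10 '(': depth becomes 1
  Position 11 '(': depth becomes 2
  Position 12 ')': depth becomes 1
  Position 13 ')': depth becomes 0
Maximum depth reached: 2

2


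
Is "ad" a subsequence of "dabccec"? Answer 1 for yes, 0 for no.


Check if "ad" is a subsequence of "dabccec"
Greedy scan:
  Position 0 ('d'): no match needed
  Position 1 ('a'): matches sub[0] = 'a'
  Position 2 ('b'): no match needed
  Position 3 ('c'): no match needed
  Position 4 ('c'): no match needed
  Position 5 ('e'): no match needed
  Position 6 ('c'): no match needed
Only matched 1/2 characters => not a subsequence

0


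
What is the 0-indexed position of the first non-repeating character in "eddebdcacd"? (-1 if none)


Input: eddebdcacd
Character frequencies:
  'a': 1
  'b': 1
  'c': 2
  'd': 4
  'e': 2
Scanning left to right for freq == 1:
  Position 0 ('e'): freq=2, skip
  Position 1 ('d'): freq=4, skip
  Position 2 ('d'): freq=4, skip
  Position 3 ('e'): freq=2, skip
  Position 4 ('b'): unique! => answer = 4

4


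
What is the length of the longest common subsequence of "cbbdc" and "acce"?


LCS of "cbbdc" and "acce"
DP table:
           a    c    c    e
      0    0    0    0    0
  c   0    0    1    1    1
  b   0    0    1    1    1
  b   0    0    1    1    1
  d   0    0    1    1    1
  c   0    0    1    2    2
LCS length = dp[5][4] = 2

2


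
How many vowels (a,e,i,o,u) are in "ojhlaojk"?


Input: ojhlaojk
Checking each character:
  'o' at position 0: vowel (running total: 1)
  'j' at position 1: consonant
  'h' at position 2: consonant
  'l' at position 3: consonant
  'a' at position 4: vowel (running total: 2)
  'o' at position 5: vowel (running total: 3)
  'j' at position 6: consonant
  'k' at position 7: consonant
Total vowels: 3

3


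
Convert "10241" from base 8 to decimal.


Input: "10241" in base 8
Positional expansion:
  Digit '1' (value 1) x 8^4 = 4096
  Digit '0' (value 0) x 8^3 = 0
  Digit '2' (value 2) x 8^2 = 128
  Digit '4' (value 4) x 8^1 = 32
  Digit '1' (value 1) x 8^0 = 1
Sum = 4257

4257


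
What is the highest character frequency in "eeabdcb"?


Input: eeabdcb
Character counts:
  'a': 1
  'b': 2
  'c': 1
  'd': 1
  'e': 2
Maximum frequency: 2

2


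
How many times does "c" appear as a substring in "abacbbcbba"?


Searching for "c" in "abacbbcbba"
Scanning each position:
  Position 0: "a" => no
  Position 1: "b" => no
  Position 2: "a" => no
  Position 3: "c" => MATCH
  Position 4: "b" => no
  Position 5: "b" => no
  Position 6: "c" => MATCH
  Position 7: "b" => no
  Position 8: "b" => no
  Position 9: "a" => no
Total occurrences: 2

2


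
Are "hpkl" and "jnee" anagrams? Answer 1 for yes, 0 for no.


Strings: "hpkl", "jnee"
Sorted first:  hklp
Sorted second: eejn
Differ at position 0: 'h' vs 'e' => not anagrams

0


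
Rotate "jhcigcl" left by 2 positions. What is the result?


Input: "jhcigcl", rotate left by 2
First 2 characters: "jh"
Remaining characters: "cigcl"
Concatenate remaining + first: "cigcl" + "jh" = "cigcljh"

cigcljh


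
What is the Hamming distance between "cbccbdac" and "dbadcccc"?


Comparing "cbccbdac" and "dbadcccc" position by position:
  Position 0: 'c' vs 'd' => differ
  Position 1: 'b' vs 'b' => same
  Position 2: 'c' vs 'a' => differ
  Position 3: 'c' vs 'd' => differ
  Position 4: 'b' vs 'c' => differ
  Position 5: 'd' vs 'c' => differ
  Position 6: 'a' vs 'c' => differ
  Position 7: 'c' vs 'c' => same
Total differences (Hamming distance): 6

6


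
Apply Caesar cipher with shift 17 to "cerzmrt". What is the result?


Caesar cipher: shift "cerzmrt" by 17
  'c' (pos 2) + 17 = pos 19 = 't'
  'e' (pos 4) + 17 = pos 21 = 'v'
  'r' (pos 17) + 17 = pos 8 = 'i'
  'z' (pos 25) + 17 = pos 16 = 'q'
  'm' (pos 12) + 17 = pos 3 = 'd'
  'r' (pos 17) + 17 = pos 8 = 'i'
  't' (pos 19) + 17 = pos 10 = 'k'
Result: tviqdik

tviqdik


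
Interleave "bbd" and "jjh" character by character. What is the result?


Interleaving "bbd" and "jjh":
  Position 0: 'b' from first, 'j' from second => "bj"
  Position 1: 'b' from first, 'j' from second => "bj"
  Position 2: 'd' from first, 'h' from second => "dh"
Result: bjbjdh

bjbjdh


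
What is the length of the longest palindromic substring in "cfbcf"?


Input: "cfbcf"
Checking substrings for palindromes:
  No multi-char palindromic substrings found
Longest palindromic substring: "c" with length 1

1


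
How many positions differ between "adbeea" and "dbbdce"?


Comparing "adbeea" and "dbbdce" position by position:
  Position 0: 'a' vs 'd' => DIFFER
  Position 1: 'd' vs 'b' => DIFFER
  Position 2: 'b' vs 'b' => same
  Position 3: 'e' vs 'd' => DIFFER
  Position 4: 'e' vs 'c' => DIFFER
  Position 5: 'a' vs 'e' => DIFFER
Positions that differ: 5

5


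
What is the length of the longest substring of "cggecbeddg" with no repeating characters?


Input: "cggecbeddg"
Sliding window (track last position of each char):
  Position 0 ('c'): window [0,0] length 1 -- new best
  Position 1 ('g'): window [0,1] length 2 -- new best
  Position 2 ('g'): repeat (last at 1), move window start to 2
  Position 2 ('g'): window [2,2] length 1
  Position 3 ('e'): window [2,3] length 2
  Position 4 ('c'): window [2,4] length 3 -- new best
  Position 5 ('b'): window [2,5] length 4 -- new best
  Position 6 ('e'): repeat (last at 3), move window start to 4
  Position 6 ('e'): window [4,6] length 3
  Position 7 ('d'): window [4,7] length 4
  Position 8 ('d'): repeat (last at 7), move window start to 8
  Position 8 ('d'): window [8,8] length 1
  Position 9 ('g'): window [8,9] length 2
Longest substring with no repeats: "gecb" with length 4

4


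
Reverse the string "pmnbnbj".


Input: pmnbnbj
Reading characters right to left:
  Position 6: 'j'
  Position 5: 'b'
  Position 4: 'n'
  Position 3: 'b'
  Position 2: 'n'
  Position 1: 'm'
  Position 0: 'p'
Reversed: jbnbnmp

jbnbnmp


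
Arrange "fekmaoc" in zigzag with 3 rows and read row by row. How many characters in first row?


Zigzag "fekmaoc" into 3 rows:
Placing characters:
  'f' => row 0
  'e' => row 1
  'k' => row 2
  'm' => row 1
  'a' => row 0
  'o' => row 1
  'c' => row 2
Rows:
  Row 0: "fa"
  Row 1: "emo"
  Row 2: "kc"
First row length: 2

2


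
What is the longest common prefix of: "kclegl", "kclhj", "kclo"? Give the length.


Words: kclegl, kclhj, kclo
  Position 0: all 'k' => match
  Position 1: all 'c' => match
  Position 2: all 'l' => match
  Position 3: ('e', 'h', 'o') => mismatch, stop
LCP = "kcl" (length 3)

3


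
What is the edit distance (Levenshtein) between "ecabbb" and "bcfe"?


Computing edit distance: "ecabbb" -> "bcfe"
DP table:
           b    c    f    e
      0    1    2    3    4
  e   1    1    2    3    3
  c   2    2    1    2    3
  a   3    3    2    2    3
  b   4    3    3    3    3
  b   5    4    4    4    4
  b   6    5    5    5    5
Edit distance = dp[6][4] = 5

5


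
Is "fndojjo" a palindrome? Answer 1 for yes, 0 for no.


Input: fndojjo
Reversed: ojjodnf
  Compare pos 0 ('f') with pos 6 ('o'): MISMATCH
  Compare pos 1 ('n') with pos 5 ('j'): MISMATCH
  Compare pos 2 ('d') with pos 4 ('j'): MISMATCH
Result: not a palindrome

0


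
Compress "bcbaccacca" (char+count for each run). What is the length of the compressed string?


Input: bcbaccacca
Runs:
  'b' x 1 => "b1"
  'c' x 1 => "c1"
  'b' x 1 => "b1"
  'a' x 1 => "a1"
  'c' x 2 => "c2"
  'a' x 1 => "a1"
  'c' x 2 => "c2"
  'a' x 1 => "a1"
Compressed: "b1c1b1a1c2a1c2a1"
Compressed length: 16

16


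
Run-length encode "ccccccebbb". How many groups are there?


Input: ccccccebbb
Scanning for consecutive runs:
  Group 1: 'c' x 6 (positions 0-5)
  Group 2: 'e' x 1 (positions 6-6)
  Group 3: 'b' x 3 (positions 7-9)
Total groups: 3

3


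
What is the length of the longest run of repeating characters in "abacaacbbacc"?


Input: "abacaacbbacc"
Scanning for longest run:
  Position 1 ('b'): new char, reset run to 1
  Position 2 ('a'): new char, reset run to 1
  Position 3 ('c'): new char, reset run to 1
  Position 4 ('a'): new char, reset run to 1
  Position 5 ('a'): continues run of 'a', length=2
  Position 6 ('c'): new char, reset run to 1
  Position 7 ('b'): new char, reset run to 1
  Position 8 ('b'): continues run of 'b', length=2
  Position 9 ('a'): new char, reset run to 1
  Position 10 ('c'): new char, reset run to 1
  Position 11 ('c'): continues run of 'c', length=2
Longest run: 'a' with length 2

2
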